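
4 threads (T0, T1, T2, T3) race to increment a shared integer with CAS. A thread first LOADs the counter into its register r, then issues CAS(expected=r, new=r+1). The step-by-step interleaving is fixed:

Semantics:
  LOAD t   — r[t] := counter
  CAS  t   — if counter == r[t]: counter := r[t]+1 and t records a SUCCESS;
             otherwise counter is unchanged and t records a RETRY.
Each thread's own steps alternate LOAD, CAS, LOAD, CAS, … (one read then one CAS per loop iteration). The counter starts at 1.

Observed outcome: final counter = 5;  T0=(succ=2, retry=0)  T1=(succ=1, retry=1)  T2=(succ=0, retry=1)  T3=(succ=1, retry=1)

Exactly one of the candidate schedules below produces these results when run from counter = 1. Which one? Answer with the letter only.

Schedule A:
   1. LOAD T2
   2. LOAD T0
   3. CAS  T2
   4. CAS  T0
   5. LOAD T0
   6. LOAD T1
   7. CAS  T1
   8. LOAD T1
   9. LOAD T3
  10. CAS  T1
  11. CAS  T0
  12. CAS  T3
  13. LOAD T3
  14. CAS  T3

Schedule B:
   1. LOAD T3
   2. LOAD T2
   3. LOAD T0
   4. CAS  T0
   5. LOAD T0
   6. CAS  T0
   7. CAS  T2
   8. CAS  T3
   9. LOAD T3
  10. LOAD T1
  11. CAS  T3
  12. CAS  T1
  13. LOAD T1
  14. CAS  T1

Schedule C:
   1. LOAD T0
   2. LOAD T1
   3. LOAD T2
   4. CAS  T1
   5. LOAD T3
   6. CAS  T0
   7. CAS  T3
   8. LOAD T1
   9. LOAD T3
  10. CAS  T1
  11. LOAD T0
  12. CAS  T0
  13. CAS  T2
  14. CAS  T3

Run B:
[1] T3.load  rd  (counter 1, T3.r 1)
[2] T2.load  rd  (counter 1, T2.r 1)
[3] T0.load  rd  (counter 1, T0.r 1)
[4] T0.cas  hit  (counter 2, T0.r 1)
[5] T0.load  rd  (counter 2, T0.r 2)
[6] T0.cas  hit  (counter 3, T0.r 2)
[7] T2.cas  miss  (counter 3, T2.r 1)
[8] T3.cas  miss  (counter 3, T3.r 1)
[9] T3.load  rd  (counter 3, T3.r 3)
[10] T1.load  rd  (counter 3, T1.r 3)
[11] T3.cas  hit  (counter 4, T3.r 3)
[12] T1.cas  miss  (counter 4, T1.r 3)
[13] T1.load  rd  (counter 4, T1.r 4)
[14] T1.cas  hit  (counter 5, T1.r 4)

B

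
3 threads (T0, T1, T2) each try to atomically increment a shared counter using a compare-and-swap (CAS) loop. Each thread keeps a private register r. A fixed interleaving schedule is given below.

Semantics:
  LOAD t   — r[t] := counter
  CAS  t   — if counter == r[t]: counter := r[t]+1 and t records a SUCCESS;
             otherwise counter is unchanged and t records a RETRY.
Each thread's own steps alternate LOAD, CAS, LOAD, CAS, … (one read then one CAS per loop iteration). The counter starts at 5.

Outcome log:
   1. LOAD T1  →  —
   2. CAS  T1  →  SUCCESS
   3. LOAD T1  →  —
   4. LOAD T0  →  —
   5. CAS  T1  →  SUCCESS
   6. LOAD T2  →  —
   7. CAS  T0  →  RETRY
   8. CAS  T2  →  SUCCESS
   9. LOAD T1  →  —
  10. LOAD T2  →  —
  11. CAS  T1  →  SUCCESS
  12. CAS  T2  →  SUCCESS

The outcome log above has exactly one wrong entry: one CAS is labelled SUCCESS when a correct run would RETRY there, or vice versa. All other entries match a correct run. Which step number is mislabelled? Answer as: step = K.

Reference trace:
[1] T1.load  rd  (counter 5, T1.r 5)
[2] T1.cas  hit  (counter 6, T1.r 5)
[3] T1.load  rd  (counter 6, T1.r 6)
[4] T0.load  rd  (counter 6, T0.r 6)
[5] T1.cas  hit  (counter 7, T1.r 6)
[6] T2.load  rd  (counter 7, T2.r 7)
[7] T0.cas  miss  (counter 7, T0.r 6)
[8] T2.cas  hit  (counter 8, T2.r 7)
[9] T1.load  rd  (counter 8, T1.r 8)
[10] T2.load  rd  (counter 8, T2.r 8)
[11] T1.cas  hit  (counter 9, T1.r 8)
[12] T2.cas  miss  (counter 9, T2.r 8)
Mismatch at 12.

step = 12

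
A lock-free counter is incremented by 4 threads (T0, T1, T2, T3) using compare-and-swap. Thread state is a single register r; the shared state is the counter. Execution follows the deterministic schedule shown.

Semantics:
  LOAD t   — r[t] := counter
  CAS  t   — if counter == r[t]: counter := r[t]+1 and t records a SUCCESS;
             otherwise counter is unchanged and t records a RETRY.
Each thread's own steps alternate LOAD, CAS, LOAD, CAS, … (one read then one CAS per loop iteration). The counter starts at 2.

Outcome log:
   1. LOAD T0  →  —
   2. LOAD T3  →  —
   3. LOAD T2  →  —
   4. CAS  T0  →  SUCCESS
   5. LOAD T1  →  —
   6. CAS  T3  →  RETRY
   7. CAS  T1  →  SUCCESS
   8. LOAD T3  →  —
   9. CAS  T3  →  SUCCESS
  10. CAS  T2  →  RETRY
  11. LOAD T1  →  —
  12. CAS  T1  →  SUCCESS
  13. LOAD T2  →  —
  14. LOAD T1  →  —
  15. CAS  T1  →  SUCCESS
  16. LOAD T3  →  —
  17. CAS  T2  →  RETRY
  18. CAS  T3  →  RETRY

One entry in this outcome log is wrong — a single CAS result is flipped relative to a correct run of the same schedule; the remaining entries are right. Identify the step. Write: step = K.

step = 18

Correct run:
T0 LOAD — after: cnt=2, r=2 — load
T3 LOAD — after: cnt=2, r=2 — load
T2 LOAD — after: cnt=2, r=2 — load
T0 CAS — after: cnt=3, r=2 — ok
T1 LOAD — after: cnt=3, r=3 — load
T3 CAS — after: cnt=3, r=2 — retry
T1 CAS — after: cnt=4, r=3 — ok
T3 LOAD — after: cnt=4, r=4 — load
T3 CAS — after: cnt=5, r=4 — ok
T2 CAS — after: cnt=5, r=2 — retry
T1 LOAD — after: cnt=5, r=5 — load
T1 CAS — after: cnt=6, r=5 — ok
T2 LOAD — after: cnt=6, r=6 — load
T1 LOAD — after: cnt=6, r=6 — load
T1 CAS — after: cnt=7, r=6 — ok
T3 LOAD — after: cnt=7, r=7 — load
T2 CAS — after: cnt=7, r=6 — retry
T3 CAS — after: cnt=8, r=7 — ok
Log disagrees first at step 18.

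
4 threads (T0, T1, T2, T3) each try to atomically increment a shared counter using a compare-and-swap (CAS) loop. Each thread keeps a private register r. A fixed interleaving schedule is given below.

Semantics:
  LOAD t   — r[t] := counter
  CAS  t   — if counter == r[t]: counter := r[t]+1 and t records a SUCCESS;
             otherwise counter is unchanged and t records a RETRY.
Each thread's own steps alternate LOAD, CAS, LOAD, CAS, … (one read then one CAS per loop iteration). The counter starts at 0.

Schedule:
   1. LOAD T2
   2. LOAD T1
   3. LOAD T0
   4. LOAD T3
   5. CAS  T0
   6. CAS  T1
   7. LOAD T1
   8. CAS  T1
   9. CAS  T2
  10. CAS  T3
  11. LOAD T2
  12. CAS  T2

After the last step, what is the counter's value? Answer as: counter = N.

counter = 3

[1] T2.load  rd  (counter 0, T2.r 0)
[2] T1.load  rd  (counter 0, T1.r 0)
[3] T0.load  rd  (counter 0, T0.r 0)
[4] T3.load  rd  (counter 0, T3.r 0)
[5] T0.cas  hit  (counter 1, T0.r 0)
[6] T1.cas  miss  (counter 1, T1.r 0)
[7] T1.load  rd  (counter 1, T1.r 1)
[8] T1.cas  hit  (counter 2, T1.r 1)
[9] T2.cas  miss  (counter 2, T2.r 0)
[10] T3.cas  miss  (counter 2, T3.r 0)
[11] T2.load  rd  (counter 2, T2.r 2)
[12] T2.cas  hit  (counter 3, T2.r 2)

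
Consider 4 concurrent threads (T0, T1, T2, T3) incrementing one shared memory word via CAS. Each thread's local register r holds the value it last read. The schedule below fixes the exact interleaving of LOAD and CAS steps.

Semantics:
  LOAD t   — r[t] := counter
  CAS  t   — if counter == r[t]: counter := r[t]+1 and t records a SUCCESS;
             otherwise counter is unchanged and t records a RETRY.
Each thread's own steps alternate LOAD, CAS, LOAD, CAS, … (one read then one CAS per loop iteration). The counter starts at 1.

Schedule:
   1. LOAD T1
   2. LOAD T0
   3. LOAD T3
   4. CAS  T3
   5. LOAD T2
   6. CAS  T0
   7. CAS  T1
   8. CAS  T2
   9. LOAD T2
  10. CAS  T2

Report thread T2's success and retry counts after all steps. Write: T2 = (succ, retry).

step 1: T1 LOAD ⇒ load; ctr=1 reg=1
step 2: T0 LOAD ⇒ load; ctr=1 reg=1
step 3: T3 LOAD ⇒ load; ctr=1 reg=1
step 4: T3 CAS ⇒ ok; ctr=2 reg=1
step 5: T2 LOAD ⇒ load; ctr=2 reg=2
step 6: T0 CAS ⇒ retry; ctr=2 reg=1
step 7: T1 CAS ⇒ retry; ctr=2 reg=1
step 8: T2 CAS ⇒ ok; ctr=3 reg=2
step 9: T2 LOAD ⇒ load; ctr=3 reg=3
step 10: T2 CAS ⇒ ok; ctr=4 reg=3

T2 = (2, 0)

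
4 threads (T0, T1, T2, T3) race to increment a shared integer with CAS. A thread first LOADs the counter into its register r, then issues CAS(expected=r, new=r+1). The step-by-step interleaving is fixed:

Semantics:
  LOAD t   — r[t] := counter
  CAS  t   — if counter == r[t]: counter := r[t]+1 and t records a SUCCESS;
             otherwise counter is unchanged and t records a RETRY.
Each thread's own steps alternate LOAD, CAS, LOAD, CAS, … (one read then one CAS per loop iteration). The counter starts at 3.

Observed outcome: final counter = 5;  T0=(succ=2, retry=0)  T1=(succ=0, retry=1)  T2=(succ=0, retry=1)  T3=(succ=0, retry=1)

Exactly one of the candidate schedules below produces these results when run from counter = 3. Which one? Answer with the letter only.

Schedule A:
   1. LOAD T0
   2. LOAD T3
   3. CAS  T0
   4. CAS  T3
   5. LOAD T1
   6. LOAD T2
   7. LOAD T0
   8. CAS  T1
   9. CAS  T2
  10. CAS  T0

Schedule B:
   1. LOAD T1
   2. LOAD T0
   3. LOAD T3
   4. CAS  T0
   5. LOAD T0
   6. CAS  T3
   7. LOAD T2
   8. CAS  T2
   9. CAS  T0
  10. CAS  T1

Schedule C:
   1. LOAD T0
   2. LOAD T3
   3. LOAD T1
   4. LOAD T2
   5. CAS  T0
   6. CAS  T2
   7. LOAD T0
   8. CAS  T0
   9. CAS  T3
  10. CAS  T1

Run C:
[1] T0.load  rd  (counter 3, T0.r 3)
[2] T3.load  rd  (counter 3, T3.r 3)
[3] T1.load  rd  (counter 3, T1.r 3)
[4] T2.load  rd  (counter 3, T2.r 3)
[5] T0.cas  hit  (counter 4, T0.r 3)
[6] T2.cas  miss  (counter 4, T2.r 3)
[7] T0.load  rd  (counter 4, T0.r 4)
[8] T0.cas  hit  (counter 5, T0.r 4)
[9] T3.cas  miss  (counter 5, T3.r 3)
[10] T1.cas  miss  (counter 5, T1.r 3)

C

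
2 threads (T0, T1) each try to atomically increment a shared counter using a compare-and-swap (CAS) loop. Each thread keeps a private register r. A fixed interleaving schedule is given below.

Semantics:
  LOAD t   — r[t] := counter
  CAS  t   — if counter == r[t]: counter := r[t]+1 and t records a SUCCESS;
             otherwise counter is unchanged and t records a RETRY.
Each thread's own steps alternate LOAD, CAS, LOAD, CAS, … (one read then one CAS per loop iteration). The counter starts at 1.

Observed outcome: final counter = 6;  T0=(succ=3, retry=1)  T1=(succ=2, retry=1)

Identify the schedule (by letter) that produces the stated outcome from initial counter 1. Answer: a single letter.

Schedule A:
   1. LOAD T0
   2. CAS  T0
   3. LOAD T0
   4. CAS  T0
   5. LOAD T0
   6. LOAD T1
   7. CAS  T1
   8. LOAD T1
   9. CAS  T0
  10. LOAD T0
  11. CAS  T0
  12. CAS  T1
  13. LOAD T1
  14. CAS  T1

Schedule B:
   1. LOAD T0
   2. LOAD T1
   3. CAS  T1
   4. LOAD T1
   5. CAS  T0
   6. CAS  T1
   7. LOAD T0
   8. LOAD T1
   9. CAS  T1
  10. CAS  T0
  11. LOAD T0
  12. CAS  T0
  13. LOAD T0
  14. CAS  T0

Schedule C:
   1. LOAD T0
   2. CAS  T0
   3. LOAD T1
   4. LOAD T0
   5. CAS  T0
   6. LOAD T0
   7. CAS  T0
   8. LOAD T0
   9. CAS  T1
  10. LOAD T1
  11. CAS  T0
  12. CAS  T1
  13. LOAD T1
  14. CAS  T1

Tracing schedule A:
1. LOAD T0 → mem=1 r[T0]=1 [LOAD]
2. CAS T0 → mem=2 r[T0]=1 [OK]
3. LOAD T0 → mem=2 r[T0]=2 [LOAD]
4. CAS T0 → mem=3 r[T0]=2 [OK]
5. LOAD T0 → mem=3 r[T0]=3 [LOAD]
6. LOAD T1 → mem=3 r[T1]=3 [LOAD]
7. CAS T1 → mem=4 r[T1]=3 [OK]
8. LOAD T1 → mem=4 r[T1]=4 [LOAD]
9. CAS T0 → mem=4 r[T0]=3 [RETRY]
10. LOAD T0 → mem=4 r[T0]=4 [LOAD]
11. CAS T0 → mem=5 r[T0]=4 [OK]
12. CAS T1 → mem=5 r[T1]=4 [RETRY]
13. LOAD T1 → mem=5 r[T1]=5 [LOAD]
14. CAS T1 → mem=6 r[T1]=5 [OK]

A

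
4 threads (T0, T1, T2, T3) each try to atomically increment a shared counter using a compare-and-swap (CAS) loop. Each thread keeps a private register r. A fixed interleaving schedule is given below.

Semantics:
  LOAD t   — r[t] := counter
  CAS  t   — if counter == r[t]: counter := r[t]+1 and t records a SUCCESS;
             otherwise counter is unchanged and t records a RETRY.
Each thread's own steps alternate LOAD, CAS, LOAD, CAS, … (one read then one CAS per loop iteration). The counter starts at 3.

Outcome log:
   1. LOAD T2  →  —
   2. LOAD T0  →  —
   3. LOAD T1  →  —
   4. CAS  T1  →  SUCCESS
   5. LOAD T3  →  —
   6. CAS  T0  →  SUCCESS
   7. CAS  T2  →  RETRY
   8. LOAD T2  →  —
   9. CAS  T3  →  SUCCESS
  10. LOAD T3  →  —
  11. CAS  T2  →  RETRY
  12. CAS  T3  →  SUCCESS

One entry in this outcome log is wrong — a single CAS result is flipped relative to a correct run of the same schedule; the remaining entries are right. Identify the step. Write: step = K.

step = 6

Reference trace:
[1] T2.load  rd  (counter 3, T2.r 3)
[2] T0.load  rd  (counter 3, T0.r 3)
[3] T1.load  rd  (counter 3, T1.r 3)
[4] T1.cas  hit  (counter 4, T1.r 3)
[5] T3.load  rd  (counter 4, T3.r 4)
[6] T0.cas  miss  (counter 4, T0.r 3)
[7] T2.cas  miss  (counter 4, T2.r 3)
[8] T2.load  rd  (counter 4, T2.r 4)
[9] T3.cas  hit  (counter 5, T3.r 4)
[10] T3.load  rd  (counter 5, T3.r 5)
[11] T2.cas  miss  (counter 5, T2.r 4)
[12] T3.cas  hit  (counter 6, T3.r 5)
Flip is step 6.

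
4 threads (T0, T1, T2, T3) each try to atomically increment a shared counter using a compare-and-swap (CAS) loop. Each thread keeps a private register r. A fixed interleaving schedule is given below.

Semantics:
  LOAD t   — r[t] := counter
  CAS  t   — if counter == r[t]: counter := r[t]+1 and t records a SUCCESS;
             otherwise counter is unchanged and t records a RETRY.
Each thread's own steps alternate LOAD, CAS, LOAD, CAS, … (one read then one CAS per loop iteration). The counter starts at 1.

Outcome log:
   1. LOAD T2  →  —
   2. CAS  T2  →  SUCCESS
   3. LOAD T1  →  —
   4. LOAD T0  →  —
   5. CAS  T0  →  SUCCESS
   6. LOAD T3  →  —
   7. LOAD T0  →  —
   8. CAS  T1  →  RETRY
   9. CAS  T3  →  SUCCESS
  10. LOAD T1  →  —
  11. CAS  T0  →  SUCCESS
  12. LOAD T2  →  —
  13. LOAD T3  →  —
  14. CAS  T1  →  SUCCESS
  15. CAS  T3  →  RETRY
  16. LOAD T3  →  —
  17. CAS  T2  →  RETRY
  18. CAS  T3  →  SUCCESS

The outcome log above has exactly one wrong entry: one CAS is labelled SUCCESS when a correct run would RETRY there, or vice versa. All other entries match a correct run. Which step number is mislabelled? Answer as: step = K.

step = 11

Correct run:
step 1: T2 LOAD ⇒ load; ctr=1 reg=1
step 2: T2 CAS ⇒ ok; ctr=2 reg=1
step 3: T1 LOAD ⇒ load; ctr=2 reg=2
step 4: T0 LOAD ⇒ load; ctr=2 reg=2
step 5: T0 CAS ⇒ ok; ctr=3 reg=2
step 6: T3 LOAD ⇒ load; ctr=3 reg=3
step 7: T0 LOAD ⇒ load; ctr=3 reg=3
step 8: T1 CAS ⇒ retry; ctr=3 reg=2
step 9: T3 CAS ⇒ ok; ctr=4 reg=3
step 10: T1 LOAD ⇒ load; ctr=4 reg=4
step 11: T0 CAS ⇒ retry; ctr=4 reg=3
step 12: T2 LOAD ⇒ load; ctr=4 reg=4
step 13: T3 LOAD ⇒ load; ctr=4 reg=4
step 14: T1 CAS ⇒ ok; ctr=5 reg=4
step 15: T3 CAS ⇒ retry; ctr=5 reg=4
step 16: T3 LOAD ⇒ load; ctr=5 reg=5
step 17: T2 CAS ⇒ retry; ctr=5 reg=4
step 18: T3 CAS ⇒ ok; ctr=6 reg=5
Flip is step 11.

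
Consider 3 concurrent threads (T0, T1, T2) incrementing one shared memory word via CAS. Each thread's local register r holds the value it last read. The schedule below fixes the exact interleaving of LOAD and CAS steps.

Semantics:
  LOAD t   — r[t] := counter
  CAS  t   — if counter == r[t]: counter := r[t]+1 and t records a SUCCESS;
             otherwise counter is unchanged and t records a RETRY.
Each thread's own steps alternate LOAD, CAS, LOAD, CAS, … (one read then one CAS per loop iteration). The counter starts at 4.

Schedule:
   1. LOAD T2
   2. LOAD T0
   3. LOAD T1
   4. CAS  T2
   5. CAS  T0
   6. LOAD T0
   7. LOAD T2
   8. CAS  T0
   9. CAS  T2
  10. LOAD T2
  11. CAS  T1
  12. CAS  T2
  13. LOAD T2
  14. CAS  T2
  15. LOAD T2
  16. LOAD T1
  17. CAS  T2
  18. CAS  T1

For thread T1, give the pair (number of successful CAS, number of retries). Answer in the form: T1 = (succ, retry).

step 1: T2 LOAD ⇒ load; ctr=4 reg=4
step 2: T0 LOAD ⇒ load; ctr=4 reg=4
step 3: T1 LOAD ⇒ load; ctr=4 reg=4
step 4: T2 CAS ⇒ ok; ctr=5 reg=4
step 5: T0 CAS ⇒ retry; ctr=5 reg=4
step 6: T0 LOAD ⇒ load; ctr=5 reg=5
step 7: T2 LOAD ⇒ load; ctr=5 reg=5
step 8: T0 CAS ⇒ ok; ctr=6 reg=5
step 9: T2 CAS ⇒ retry; ctr=6 reg=5
step 10: T2 LOAD ⇒ load; ctr=6 reg=6
step 11: T1 CAS ⇒ retry; ctr=6 reg=4
step 12: T2 CAS ⇒ ok; ctr=7 reg=6
step 13: T2 LOAD ⇒ load; ctr=7 reg=7
step 14: T2 CAS ⇒ ok; ctr=8 reg=7
step 15: T2 LOAD ⇒ load; ctr=8 reg=8
step 16: T1 LOAD ⇒ load; ctr=8 reg=8
step 17: T2 CAS ⇒ ok; ctr=9 reg=8
step 18: T1 CAS ⇒ retry; ctr=9 reg=8

T1 = (0, 2)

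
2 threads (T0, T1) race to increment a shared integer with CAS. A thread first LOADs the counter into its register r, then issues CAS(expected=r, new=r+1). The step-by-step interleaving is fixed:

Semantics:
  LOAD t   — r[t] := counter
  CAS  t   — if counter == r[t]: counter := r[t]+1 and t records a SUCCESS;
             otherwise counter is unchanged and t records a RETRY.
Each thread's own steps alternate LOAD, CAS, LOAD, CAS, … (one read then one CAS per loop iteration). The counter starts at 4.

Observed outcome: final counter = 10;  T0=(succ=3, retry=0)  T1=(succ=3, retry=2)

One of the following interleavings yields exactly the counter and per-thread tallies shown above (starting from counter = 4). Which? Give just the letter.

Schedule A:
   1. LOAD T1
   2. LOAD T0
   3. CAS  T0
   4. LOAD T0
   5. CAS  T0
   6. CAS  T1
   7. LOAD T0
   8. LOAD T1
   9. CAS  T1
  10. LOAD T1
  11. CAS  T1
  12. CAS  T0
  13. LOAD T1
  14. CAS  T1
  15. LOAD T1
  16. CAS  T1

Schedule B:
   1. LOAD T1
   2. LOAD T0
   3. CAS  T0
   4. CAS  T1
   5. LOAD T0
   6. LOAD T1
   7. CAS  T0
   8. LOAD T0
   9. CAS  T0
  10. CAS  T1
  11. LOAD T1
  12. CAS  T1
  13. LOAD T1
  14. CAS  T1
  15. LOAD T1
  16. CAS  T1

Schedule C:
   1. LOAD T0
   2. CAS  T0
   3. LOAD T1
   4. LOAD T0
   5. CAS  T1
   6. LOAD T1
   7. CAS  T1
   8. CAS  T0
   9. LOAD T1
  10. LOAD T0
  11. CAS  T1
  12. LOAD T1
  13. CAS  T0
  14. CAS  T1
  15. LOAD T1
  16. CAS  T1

B

Simulating candidate B:
   1) LOAD T1:  M=4  r_T1=4
   2) LOAD T0:  M=4  r_T0=4
   3) CAS  T0:  M=5  r_T0=4 ✓
   4) CAS  T1:  M=5  r_T1=4 ✗
   5) LOAD T0:  M=5  r_T0=5
   6) LOAD T1:  M=5  r_T1=5
   7) CAS  T0:  M=6  r_T0=5 ✓
   8) LOAD T0:  M=6  r_T0=6
   9) CAS  T0:  M=7  r_T0=6 ✓
  10) CAS  T1:  M=7  r_T1=5 ✗
  11) LOAD T1:  M=7  r_T1=7
  12) CAS  T1:  M=8  r_T1=7 ✓
  13) LOAD T1:  M=8  r_T1=8
  14) CAS  T1:  M=9  r_T1=8 ✓
  15) LOAD T1:  M=9  r_T1=9
  16) CAS  T1:  M=10  r_T1=9 ✓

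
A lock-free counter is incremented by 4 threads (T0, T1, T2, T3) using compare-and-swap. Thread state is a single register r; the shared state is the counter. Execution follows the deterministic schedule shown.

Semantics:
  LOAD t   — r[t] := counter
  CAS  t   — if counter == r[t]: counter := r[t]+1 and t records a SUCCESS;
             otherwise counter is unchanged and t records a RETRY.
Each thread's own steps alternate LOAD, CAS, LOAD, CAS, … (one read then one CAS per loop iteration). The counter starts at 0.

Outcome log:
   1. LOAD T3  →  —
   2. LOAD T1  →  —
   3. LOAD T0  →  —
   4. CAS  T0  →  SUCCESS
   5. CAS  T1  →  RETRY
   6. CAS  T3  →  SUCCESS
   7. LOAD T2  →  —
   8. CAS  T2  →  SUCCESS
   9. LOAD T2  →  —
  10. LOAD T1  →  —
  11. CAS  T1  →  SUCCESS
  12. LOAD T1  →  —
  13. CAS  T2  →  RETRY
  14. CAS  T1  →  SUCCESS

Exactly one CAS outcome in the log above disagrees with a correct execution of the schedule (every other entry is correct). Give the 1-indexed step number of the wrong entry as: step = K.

Reference trace:
1. LOAD T3 → mem=0 r[T3]=0 [LOAD]
2. LOAD T1 → mem=0 r[T1]=0 [LOAD]
3. LOAD T0 → mem=0 r[T0]=0 [LOAD]
4. CAS T0 → mem=1 r[T0]=0 [OK]
5. CAS T1 → mem=1 r[T1]=0 [RETRY]
6. CAS T3 → mem=1 r[T3]=0 [RETRY]
7. LOAD T2 → mem=1 r[T2]=1 [LOAD]
8. CAS T2 → mem=2 r[T2]=1 [OK]
9. LOAD T2 → mem=2 r[T2]=2 [LOAD]
10. LOAD T1 → mem=2 r[T1]=2 [LOAD]
11. CAS T1 → mem=3 r[T1]=2 [OK]
12. LOAD T1 → mem=3 r[T1]=3 [LOAD]
13. CAS T2 → mem=3 r[T2]=2 [RETRY]
14. CAS T1 → mem=4 r[T1]=3 [OK]
Flip is step 6.

step = 6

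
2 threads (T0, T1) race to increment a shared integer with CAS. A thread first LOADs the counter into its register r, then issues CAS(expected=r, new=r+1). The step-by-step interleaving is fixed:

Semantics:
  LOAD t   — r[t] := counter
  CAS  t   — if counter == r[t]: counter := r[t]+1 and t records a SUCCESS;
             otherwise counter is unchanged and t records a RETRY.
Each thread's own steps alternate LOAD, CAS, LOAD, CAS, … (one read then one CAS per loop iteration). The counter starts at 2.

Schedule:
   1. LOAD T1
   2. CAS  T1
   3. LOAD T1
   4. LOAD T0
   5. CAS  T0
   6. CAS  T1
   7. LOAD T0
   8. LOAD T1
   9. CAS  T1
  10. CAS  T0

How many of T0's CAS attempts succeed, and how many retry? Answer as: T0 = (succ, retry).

1. LOAD T1 → mem=2 r[T1]=2 [LOAD]
2. CAS T1 → mem=3 r[T1]=2 [OK]
3. LOAD T1 → mem=3 r[T1]=3 [LOAD]
4. LOAD T0 → mem=3 r[T0]=3 [LOAD]
5. CAS T0 → mem=4 r[T0]=3 [OK]
6. CAS T1 → mem=4 r[T1]=3 [RETRY]
7. LOAD T0 → mem=4 r[T0]=4 [LOAD]
8. LOAD T1 → mem=4 r[T1]=4 [LOAD]
9. CAS T1 → mem=5 r[T1]=4 [OK]
10. CAS T0 → mem=5 r[T0]=4 [RETRY]

T0 = (1, 1)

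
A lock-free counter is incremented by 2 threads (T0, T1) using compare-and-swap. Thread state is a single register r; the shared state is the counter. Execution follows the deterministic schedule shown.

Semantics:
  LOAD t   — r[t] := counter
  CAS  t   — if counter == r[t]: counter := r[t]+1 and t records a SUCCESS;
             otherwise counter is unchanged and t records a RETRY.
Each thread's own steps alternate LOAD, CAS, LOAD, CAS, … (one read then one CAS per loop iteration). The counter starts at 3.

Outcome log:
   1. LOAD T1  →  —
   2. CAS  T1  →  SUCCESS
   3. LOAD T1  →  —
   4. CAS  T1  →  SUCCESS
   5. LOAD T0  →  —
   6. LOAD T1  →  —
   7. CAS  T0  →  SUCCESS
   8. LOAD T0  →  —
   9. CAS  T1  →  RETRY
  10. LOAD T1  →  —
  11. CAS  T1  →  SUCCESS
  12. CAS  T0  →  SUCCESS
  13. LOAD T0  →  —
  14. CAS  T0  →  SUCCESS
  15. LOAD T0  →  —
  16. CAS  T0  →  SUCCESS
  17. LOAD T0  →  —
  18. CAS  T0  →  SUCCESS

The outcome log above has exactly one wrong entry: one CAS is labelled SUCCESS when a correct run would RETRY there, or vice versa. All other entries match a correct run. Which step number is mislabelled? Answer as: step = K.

step = 12

Re-executing:
1. LOAD T1 → mem=3 r[T1]=3 [LOAD]
2. CAS T1 → mem=4 r[T1]=3 [OK]
3. LOAD T1 → mem=4 r[T1]=4 [LOAD]
4. CAS T1 → mem=5 r[T1]=4 [OK]
5. LOAD T0 → mem=5 r[T0]=5 [LOAD]
6. LOAD T1 → mem=5 r[T1]=5 [LOAD]
7. CAS T0 → mem=6 r[T0]=5 [OK]
8. LOAD T0 → mem=6 r[T0]=6 [LOAD]
9. CAS T1 → mem=6 r[T1]=5 [RETRY]
10. LOAD T1 → mem=6 r[T1]=6 [LOAD]
11. CAS T1 → mem=7 r[T1]=6 [OK]
12. CAS T0 → mem=7 r[T0]=6 [RETRY]
13. LOAD T0 → mem=7 r[T0]=7 [LOAD]
14. CAS T0 → mem=8 r[T0]=7 [OK]
15. LOAD T0 → mem=8 r[T0]=8 [LOAD]
16. CAS T0 → mem=9 r[T0]=8 [OK]
17. LOAD T0 → mem=9 r[T0]=9 [LOAD]
18. CAS T0 → mem=10 r[T0]=9 [OK]
Mismatch at 12.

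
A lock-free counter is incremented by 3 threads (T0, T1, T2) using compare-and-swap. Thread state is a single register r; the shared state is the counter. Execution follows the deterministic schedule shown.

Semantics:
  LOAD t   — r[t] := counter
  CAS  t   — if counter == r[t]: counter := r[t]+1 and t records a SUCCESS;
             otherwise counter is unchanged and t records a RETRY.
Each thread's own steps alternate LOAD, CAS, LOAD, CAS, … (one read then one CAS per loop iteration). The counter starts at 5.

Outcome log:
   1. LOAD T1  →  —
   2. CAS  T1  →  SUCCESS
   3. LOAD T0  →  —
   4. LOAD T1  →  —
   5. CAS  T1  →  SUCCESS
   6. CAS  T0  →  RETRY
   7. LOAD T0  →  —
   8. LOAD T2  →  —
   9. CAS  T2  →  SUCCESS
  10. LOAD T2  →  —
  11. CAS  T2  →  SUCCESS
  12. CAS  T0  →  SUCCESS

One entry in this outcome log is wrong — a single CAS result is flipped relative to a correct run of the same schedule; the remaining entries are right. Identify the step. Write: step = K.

Re-executing:
1. LOAD T1 → mem=5 r[T1]=5 [LOAD]
2. CAS T1 → mem=6 r[T1]=5 [OK]
3. LOAD T0 → mem=6 r[T0]=6 [LOAD]
4. LOAD T1 → mem=6 r[T1]=6 [LOAD]
5. CAS T1 → mem=7 r[T1]=6 [OK]
6. CAS T0 → mem=7 r[T0]=6 [RETRY]
7. LOAD T0 → mem=7 r[T0]=7 [LOAD]
8. LOAD T2 → mem=7 r[T2]=7 [LOAD]
9. CAS T2 → mem=8 r[T2]=7 [OK]
10. LOAD T2 → mem=8 r[T2]=8 [LOAD]
11. CAS T2 → mem=9 r[T2]=8 [OK]
12. CAS T0 → mem=9 r[T0]=7 [RETRY]
Flip is step 12.

step = 12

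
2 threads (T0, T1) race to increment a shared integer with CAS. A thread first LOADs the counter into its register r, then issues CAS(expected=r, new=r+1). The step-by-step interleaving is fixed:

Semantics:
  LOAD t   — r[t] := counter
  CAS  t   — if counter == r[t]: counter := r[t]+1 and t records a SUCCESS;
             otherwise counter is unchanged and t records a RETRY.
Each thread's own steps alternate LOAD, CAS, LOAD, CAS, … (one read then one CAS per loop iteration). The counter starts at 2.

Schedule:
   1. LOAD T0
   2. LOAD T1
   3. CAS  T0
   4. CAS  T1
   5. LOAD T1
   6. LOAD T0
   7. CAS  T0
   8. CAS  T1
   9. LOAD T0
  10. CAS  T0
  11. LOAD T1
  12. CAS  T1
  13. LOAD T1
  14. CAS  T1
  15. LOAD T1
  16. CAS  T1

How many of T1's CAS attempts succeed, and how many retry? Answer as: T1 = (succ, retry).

T1 = (3, 2)

#1 T0 reads 2
#2 T1 reads 2
#3 T0 CAS(2→3) writes; counter now 3
#4 T1 CAS(2→3) fails; counter now 3
#5 T1 reads 3
#6 T0 reads 3
#7 T0 CAS(3→4) writes; counter now 4
#8 T1 CAS(3→4) fails; counter now 4
#9 T0 reads 4
#10 T0 CAS(4→5) writes; counter now 5
#11 T1 reads 5
#12 T1 CAS(5→6) writes; counter now 6
#13 T1 reads 6
#14 T1 CAS(6→7) writes; counter now 7
#15 T1 reads 7
#16 T1 CAS(7→8) writes; counter now 8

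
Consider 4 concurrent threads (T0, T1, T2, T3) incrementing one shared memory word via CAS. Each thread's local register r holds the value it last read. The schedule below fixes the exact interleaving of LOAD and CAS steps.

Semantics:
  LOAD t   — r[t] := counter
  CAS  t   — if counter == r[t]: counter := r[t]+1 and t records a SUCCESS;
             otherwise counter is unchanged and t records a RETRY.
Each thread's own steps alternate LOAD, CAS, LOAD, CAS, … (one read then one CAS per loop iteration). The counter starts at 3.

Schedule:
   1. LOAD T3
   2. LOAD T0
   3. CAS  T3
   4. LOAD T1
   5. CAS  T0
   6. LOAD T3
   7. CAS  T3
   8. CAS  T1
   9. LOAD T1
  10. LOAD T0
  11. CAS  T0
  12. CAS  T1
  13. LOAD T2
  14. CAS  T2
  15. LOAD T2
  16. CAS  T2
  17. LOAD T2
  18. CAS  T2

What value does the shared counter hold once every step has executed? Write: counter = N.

#1 T3 reads 3
#2 T0 reads 3
#3 T3 CAS(3→4) writes; counter now 4
#4 T1 reads 4
#5 T0 CAS(3→4) fails; counter now 4
#6 T3 reads 4
#7 T3 CAS(4→5) writes; counter now 5
#8 T1 CAS(4→5) fails; counter now 5
#9 T1 reads 5
#10 T0 reads 5
#11 T0 CAS(5→6) writes; counter now 6
#12 T1 CAS(5→6) fails; counter now 6
#13 T2 reads 6
#14 T2 CAS(6→7) writes; counter now 7
#15 T2 reads 7
#16 T2 CAS(7→8) writes; counter now 8
#17 T2 reads 8
#18 T2 CAS(8→9) writes; counter now 9

counter = 9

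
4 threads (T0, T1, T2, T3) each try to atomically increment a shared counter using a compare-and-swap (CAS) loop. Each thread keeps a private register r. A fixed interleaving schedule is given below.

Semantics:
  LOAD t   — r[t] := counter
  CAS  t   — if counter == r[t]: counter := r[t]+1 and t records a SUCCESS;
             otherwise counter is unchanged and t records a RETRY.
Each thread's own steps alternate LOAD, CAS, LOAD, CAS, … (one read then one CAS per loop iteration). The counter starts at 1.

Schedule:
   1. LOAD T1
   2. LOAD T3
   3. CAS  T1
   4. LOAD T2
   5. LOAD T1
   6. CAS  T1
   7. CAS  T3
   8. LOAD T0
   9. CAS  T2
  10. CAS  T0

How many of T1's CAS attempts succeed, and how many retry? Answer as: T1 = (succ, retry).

T1 = (2, 0)

[1] T1.load  rd  (counter 1, T1.r 1)
[2] T3.load  rd  (counter 1, T3.r 1)
[3] T1.cas  hit  (counter 2, T1.r 1)
[4] T2.load  rd  (counter 2, T2.r 2)
[5] T1.load  rd  (counter 2, T1.r 2)
[6] T1.cas  hit  (counter 3, T1.r 2)
[7] T3.cas  miss  (counter 3, T3.r 1)
[8] T0.load  rd  (counter 3, T0.r 3)
[9] T2.cas  miss  (counter 3, T2.r 2)
[10] T0.cas  hit  (counter 4, T0.r 3)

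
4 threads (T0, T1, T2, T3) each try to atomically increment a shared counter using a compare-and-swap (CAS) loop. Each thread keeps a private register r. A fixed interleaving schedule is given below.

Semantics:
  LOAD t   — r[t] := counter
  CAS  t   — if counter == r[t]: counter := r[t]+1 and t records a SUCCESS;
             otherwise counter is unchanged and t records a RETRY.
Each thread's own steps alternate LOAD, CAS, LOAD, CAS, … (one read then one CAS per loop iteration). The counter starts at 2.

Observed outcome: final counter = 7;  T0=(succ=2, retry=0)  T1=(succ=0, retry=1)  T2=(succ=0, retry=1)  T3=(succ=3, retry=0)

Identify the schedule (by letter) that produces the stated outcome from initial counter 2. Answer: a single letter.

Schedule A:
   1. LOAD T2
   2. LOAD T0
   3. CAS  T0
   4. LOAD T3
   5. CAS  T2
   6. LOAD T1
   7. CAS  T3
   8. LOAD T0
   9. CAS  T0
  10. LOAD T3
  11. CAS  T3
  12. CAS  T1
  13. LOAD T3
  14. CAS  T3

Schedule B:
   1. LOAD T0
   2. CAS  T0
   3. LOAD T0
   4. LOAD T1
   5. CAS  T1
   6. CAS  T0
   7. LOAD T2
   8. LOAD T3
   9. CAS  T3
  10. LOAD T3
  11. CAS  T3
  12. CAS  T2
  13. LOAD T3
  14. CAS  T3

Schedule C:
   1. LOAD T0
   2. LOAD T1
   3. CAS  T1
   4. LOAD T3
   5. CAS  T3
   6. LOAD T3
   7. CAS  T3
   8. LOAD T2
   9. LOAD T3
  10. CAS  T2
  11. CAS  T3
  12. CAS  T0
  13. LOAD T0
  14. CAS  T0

A

Simulating candidate A:
[1] T2.load  rd  (counter 2, T2.r 2)
[2] T0.load  rd  (counter 2, T0.r 2)
[3] T0.cas  hit  (counter 3, T0.r 2)
[4] T3.load  rd  (counter 3, T3.r 3)
[5] T2.cas  miss  (counter 3, T2.r 2)
[6] T1.load  rd  (counter 3, T1.r 3)
[7] T3.cas  hit  (counter 4, T3.r 3)
[8] T0.load  rd  (counter 4, T0.r 4)
[9] T0.cas  hit  (counter 5, T0.r 4)
[10] T3.load  rd  (counter 5, T3.r 5)
[11] T3.cas  hit  (counter 6, T3.r 5)
[12] T1.cas  miss  (counter 6, T1.r 3)
[13] T3.load  rd  (counter 6, T3.r 6)
[14] T3.cas  hit  (counter 7, T3.r 6)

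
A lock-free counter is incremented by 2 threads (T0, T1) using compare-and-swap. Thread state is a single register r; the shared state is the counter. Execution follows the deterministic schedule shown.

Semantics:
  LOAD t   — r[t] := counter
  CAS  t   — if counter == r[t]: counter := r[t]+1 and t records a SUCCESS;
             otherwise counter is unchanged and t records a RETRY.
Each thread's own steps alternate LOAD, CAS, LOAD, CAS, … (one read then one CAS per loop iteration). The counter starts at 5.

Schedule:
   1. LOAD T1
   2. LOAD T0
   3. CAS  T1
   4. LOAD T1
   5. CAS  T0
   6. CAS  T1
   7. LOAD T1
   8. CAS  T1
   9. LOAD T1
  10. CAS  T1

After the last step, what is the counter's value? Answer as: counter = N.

#1 T1 reads 5
#2 T0 reads 5
#3 T1 CAS(5→6) writes; counter now 6
#4 T1 reads 6
#5 T0 CAS(5→6) fails; counter now 6
#6 T1 CAS(6→7) writes; counter now 7
#7 T1 reads 7
#8 T1 CAS(7→8) writes; counter now 8
#9 T1 reads 8
#10 T1 CAS(8→9) writes; counter now 9

counter = 9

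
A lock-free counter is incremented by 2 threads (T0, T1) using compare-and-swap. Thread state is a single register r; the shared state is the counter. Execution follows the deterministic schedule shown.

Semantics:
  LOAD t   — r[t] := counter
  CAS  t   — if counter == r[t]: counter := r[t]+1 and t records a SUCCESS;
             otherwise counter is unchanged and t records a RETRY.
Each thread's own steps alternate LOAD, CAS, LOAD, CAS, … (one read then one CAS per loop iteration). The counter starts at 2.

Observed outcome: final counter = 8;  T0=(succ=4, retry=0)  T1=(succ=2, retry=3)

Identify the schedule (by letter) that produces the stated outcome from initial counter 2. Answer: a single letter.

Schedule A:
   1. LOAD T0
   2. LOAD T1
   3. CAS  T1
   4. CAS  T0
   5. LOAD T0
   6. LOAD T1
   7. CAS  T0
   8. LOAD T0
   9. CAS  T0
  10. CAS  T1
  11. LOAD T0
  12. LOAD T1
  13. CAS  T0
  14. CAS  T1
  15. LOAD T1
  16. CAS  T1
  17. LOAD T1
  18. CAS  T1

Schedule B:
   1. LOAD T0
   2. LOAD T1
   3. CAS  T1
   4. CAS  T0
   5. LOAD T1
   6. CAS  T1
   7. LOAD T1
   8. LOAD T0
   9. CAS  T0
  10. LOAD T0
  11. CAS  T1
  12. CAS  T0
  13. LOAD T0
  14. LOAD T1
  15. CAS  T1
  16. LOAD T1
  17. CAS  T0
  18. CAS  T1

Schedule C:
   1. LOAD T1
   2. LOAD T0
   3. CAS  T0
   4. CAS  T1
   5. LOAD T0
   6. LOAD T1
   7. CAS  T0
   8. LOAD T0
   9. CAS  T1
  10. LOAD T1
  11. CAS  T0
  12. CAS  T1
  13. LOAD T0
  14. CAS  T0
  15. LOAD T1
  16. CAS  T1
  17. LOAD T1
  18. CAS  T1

C

Simulating candidate C:
[1] T1.load  rd  (counter 2, T1.r 2)
[2] T0.load  rd  (counter 2, T0.r 2)
[3] T0.cas  hit  (counter 3, T0.r 2)
[4] T1.cas  miss  (counter 3, T1.r 2)
[5] T0.load  rd  (counter 3, T0.r 3)
[6] T1.load  rd  (counter 3, T1.r 3)
[7] T0.cas  hit  (counter 4, T0.r 3)
[8] T0.load  rd  (counter 4, T0.r 4)
[9] T1.cas  miss  (counter 4, T1.r 3)
[10] T1.load  rd  (counter 4, T1.r 4)
[11] T0.cas  hit  (counter 5, T0.r 4)
[12] T1.cas  miss  (counter 5, T1.r 4)
[13] T0.load  rd  (counter 5, T0.r 5)
[14] T0.cas  hit  (counter 6, T0.r 5)
[15] T1.load  rd  (counter 6, T1.r 6)
[16] T1.cas  hit  (counter 7, T1.r 6)
[17] T1.load  rd  (counter 7, T1.r 7)
[18] T1.cas  hit  (counter 8, T1.r 7)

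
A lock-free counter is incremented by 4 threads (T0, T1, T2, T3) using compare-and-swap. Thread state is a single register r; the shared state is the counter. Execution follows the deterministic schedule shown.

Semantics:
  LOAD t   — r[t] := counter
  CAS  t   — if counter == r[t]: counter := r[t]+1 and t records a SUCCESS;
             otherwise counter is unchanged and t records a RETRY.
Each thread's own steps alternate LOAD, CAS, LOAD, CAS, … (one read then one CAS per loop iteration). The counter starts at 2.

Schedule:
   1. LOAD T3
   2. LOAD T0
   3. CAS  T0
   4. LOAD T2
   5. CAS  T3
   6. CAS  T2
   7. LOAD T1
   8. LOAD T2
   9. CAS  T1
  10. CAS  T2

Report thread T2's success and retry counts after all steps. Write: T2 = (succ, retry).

[1] T3.load  rd  (counter 2, T3.r 2)
[2] T0.load  rd  (counter 2, T0.r 2)
[3] T0.cas  hit  (counter 3, T0.r 2)
[4] T2.load  rd  (counter 3, T2.r 3)
[5] T3.cas  miss  (counter 3, T3.r 2)
[6] T2.cas  hit  (counter 4, T2.r 3)
[7] T1.load  rd  (counter 4, T1.r 4)
[8] T2.load  rd  (counter 4, T2.r 4)
[9] T1.cas  hit  (counter 5, T1.r 4)
[10] T2.cas  miss  (counter 5, T2.r 4)

T2 = (1, 1)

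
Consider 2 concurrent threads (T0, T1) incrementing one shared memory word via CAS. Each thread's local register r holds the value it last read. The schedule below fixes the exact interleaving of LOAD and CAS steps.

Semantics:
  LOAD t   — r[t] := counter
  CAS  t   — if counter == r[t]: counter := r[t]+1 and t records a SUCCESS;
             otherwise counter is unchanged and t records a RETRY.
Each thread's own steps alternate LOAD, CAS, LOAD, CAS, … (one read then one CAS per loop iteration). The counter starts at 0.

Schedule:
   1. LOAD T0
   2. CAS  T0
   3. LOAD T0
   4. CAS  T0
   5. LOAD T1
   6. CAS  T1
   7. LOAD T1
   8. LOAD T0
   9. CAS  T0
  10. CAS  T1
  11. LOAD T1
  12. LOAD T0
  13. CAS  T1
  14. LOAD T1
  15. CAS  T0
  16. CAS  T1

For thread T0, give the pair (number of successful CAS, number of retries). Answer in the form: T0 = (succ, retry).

#1 T0 reads 0
#2 T0 CAS(0→1) writes; counter now 1
#3 T0 reads 1
#4 T0 CAS(1→2) writes; counter now 2
#5 T1 reads 2
#6 T1 CAS(2→3) writes; counter now 3
#7 T1 reads 3
#8 T0 reads 3
#9 T0 CAS(3→4) writes; counter now 4
#10 T1 CAS(3→4) fails; counter now 4
#11 T1 reads 4
#12 T0 reads 4
#13 T1 CAS(4→5) writes; counter now 5
#14 T1 reads 5
#15 T0 CAS(4→5) fails; counter now 5
#16 T1 CAS(5→6) writes; counter now 6

T0 = (3, 1)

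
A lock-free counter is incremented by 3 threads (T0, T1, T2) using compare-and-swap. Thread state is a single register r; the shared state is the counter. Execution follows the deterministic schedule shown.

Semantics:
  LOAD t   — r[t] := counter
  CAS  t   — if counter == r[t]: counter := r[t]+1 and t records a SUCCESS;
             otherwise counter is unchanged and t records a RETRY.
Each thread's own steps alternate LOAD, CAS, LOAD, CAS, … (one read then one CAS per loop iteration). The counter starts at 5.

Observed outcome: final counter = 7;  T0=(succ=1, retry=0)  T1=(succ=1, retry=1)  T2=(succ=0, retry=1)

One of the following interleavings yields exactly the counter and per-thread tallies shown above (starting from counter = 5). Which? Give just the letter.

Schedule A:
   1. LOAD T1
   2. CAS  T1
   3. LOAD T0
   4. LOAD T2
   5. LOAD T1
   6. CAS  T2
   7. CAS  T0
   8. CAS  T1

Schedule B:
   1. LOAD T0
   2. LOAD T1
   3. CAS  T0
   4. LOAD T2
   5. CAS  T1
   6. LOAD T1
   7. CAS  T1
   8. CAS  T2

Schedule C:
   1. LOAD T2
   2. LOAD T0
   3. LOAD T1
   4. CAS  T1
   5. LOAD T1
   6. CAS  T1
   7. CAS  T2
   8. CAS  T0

Run B:
1. LOAD T0 → mem=5 r[T0]=5 [LOAD]
2. LOAD T1 → mem=5 r[T1]=5 [LOAD]
3. CAS T0 → mem=6 r[T0]=5 [OK]
4. LOAD T2 → mem=6 r[T2]=6 [LOAD]
5. CAS T1 → mem=6 r[T1]=5 [RETRY]
6. LOAD T1 → mem=6 r[T1]=6 [LOAD]
7. CAS T1 → mem=7 r[T1]=6 [OK]
8. CAS T2 → mem=7 r[T2]=6 [RETRY]

B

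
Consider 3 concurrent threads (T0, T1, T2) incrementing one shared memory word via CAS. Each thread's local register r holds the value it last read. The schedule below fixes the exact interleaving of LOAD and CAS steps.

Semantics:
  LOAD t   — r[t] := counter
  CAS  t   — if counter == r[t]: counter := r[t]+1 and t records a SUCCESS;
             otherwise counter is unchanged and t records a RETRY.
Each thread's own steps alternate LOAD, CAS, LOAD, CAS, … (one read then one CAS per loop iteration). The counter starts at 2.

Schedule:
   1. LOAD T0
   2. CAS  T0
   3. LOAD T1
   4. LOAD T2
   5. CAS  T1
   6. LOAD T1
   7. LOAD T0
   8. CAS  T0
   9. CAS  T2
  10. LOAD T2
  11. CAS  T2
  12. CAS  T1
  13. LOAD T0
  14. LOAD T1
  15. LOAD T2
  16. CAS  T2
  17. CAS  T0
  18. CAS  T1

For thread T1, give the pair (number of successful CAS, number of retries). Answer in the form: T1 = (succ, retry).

T1 = (1, 2)

1. LOAD T0 → mem=2 r[T0]=2 [LOAD]
2. CAS T0 → mem=3 r[T0]=2 [OK]
3. LOAD T1 → mem=3 r[T1]=3 [LOAD]
4. LOAD T2 → mem=3 r[T2]=3 [LOAD]
5. CAS T1 → mem=4 r[T1]=3 [OK]
6. LOAD T1 → mem=4 r[T1]=4 [LOAD]
7. LOAD T0 → mem=4 r[T0]=4 [LOAD]
8. CAS T0 → mem=5 r[T0]=4 [OK]
9. CAS T2 → mem=5 r[T2]=3 [RETRY]
10. LOAD T2 → mem=5 r[T2]=5 [LOAD]
11. CAS T2 → mem=6 r[T2]=5 [OK]
12. CAS T1 → mem=6 r[T1]=4 [RETRY]
13. LOAD T0 → mem=6 r[T0]=6 [LOAD]
14. LOAD T1 → mem=6 r[T1]=6 [LOAD]
15. LOAD T2 → mem=6 r[T2]=6 [LOAD]
16. CAS T2 → mem=7 r[T2]=6 [OK]
17. CAS T0 → mem=7 r[T0]=6 [RETRY]
18. CAS T1 → mem=7 r[T1]=6 [RETRY]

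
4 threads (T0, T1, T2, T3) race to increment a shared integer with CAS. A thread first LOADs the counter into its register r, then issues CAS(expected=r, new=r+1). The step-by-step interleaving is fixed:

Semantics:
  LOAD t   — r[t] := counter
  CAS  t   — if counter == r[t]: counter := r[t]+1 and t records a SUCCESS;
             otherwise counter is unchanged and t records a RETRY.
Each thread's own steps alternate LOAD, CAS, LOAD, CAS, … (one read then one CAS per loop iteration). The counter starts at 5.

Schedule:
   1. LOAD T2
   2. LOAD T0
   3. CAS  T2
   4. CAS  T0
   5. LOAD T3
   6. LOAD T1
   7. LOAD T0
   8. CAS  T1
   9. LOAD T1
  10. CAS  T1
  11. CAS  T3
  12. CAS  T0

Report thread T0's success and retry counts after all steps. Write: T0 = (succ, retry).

T2 LOAD — after: cnt=5, r=5 — load
T0 LOAD — after: cnt=5, r=5 — load
T2 CAS — after: cnt=6, r=5 — ok
T0 CAS — after: cnt=6, r=5 — retry
T3 LOAD — after: cnt=6, r=6 — load
T1 LOAD — after: cnt=6, r=6 — load
T0 LOAD — after: cnt=6, r=6 — load
T1 CAS — after: cnt=7, r=6 — ok
T1 LOAD — after: cnt=7, r=7 — load
T1 CAS — after: cnt=8, r=7 — ok
T3 CAS — after: cnt=8, r=6 — retry
T0 CAS — after: cnt=8, r=6 — retry

T0 = (0, 2)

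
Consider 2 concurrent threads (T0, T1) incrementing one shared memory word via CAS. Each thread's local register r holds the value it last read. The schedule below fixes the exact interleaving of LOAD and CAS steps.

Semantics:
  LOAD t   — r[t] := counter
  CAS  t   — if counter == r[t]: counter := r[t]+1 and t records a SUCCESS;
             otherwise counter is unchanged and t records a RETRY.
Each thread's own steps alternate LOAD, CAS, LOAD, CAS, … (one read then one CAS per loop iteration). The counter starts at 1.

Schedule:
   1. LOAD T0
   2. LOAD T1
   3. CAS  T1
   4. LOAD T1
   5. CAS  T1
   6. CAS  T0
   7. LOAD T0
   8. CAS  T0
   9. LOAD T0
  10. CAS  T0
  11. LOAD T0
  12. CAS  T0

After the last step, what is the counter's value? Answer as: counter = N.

counter = 6

1. LOAD T0 → mem=1 r[T0]=1 [LOAD]
2. LOAD T1 → mem=1 r[T1]=1 [LOAD]
3. CAS T1 → mem=2 r[T1]=1 [OK]
4. LOAD T1 → mem=2 r[T1]=2 [LOAD]
5. CAS T1 → mem=3 r[T1]=2 [OK]
6. CAS T0 → mem=3 r[T0]=1 [RETRY]
7. LOAD T0 → mem=3 r[T0]=3 [LOAD]
8. CAS T0 → mem=4 r[T0]=3 [OK]
9. LOAD T0 → mem=4 r[T0]=4 [LOAD]
10. CAS T0 → mem=5 r[T0]=4 [OK]
11. LOAD T0 → mem=5 r[T0]=5 [LOAD]
12. CAS T0 → mem=6 r[T0]=5 [OK]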